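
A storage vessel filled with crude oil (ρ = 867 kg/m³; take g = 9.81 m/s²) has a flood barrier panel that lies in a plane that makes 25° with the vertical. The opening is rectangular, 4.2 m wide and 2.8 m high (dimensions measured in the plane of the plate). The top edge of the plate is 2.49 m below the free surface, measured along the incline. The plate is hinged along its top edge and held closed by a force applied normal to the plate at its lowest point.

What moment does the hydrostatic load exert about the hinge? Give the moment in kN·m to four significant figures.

M ≈ 552.9 kN·m

γ = ρg = 867 × 9.81 / 1000 = 8.50527 kN/m³.
The plate makes 25° with the vertical, i.e. θ = 90° − 25° = 65° to the horizontal. Measuring y along the incline from the free-surface line, vertical depth h = y·sinθ with sinθ = 0.906308.
The centroid lies 2.8/2 = 1.4 m below the top edge, so y_c = 2.49 + 1.4 = 3.89 m and h_c = 3.89 × 0.906308 = 3.52554 m.
A = 4.2 × 2.8 = 11.76 m².
Resultant F = γ·h_c·A = 8.50527 × 3.52554 × 11.76 = 352.631 kN.
I_c = b·h³/12 = 4.2 × 2.8³/12 = 7.6832 m⁴.
Centre of pressure: y_p = y_c + I_c/(y_c·A) = 3.89 + 7.6832/(3.89 × 11.76) = 3.89 + 0.167952 = 4.05795 m along the plane.
The resultant acts 1.4 + 0.167952 = 1.56795 m (along the plate) below the hinge at the top edge, so the moment about the hinge is M = F × 1.56795 = 352.631 × 1.56795 = 552.908 kN·m.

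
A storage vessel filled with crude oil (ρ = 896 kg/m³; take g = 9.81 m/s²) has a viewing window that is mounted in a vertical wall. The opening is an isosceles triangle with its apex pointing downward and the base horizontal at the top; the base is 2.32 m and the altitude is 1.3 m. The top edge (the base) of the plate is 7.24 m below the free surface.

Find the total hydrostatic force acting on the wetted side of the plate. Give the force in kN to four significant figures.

F ≈ 101.7 kN

γ = ρg = 896 × 9.81 / 1000 = 8.78976 kN/m³.
With the apex down, the centroid sits h/3 = 1.3/3 = 0.433333 m below the base (the top edge), so the centroid depth is h_c = 7.24 + 0.433333 = 7.67333 m.
A = ½ × 2.32 × 1.3 = 1.508 m².
Resultant F = γ·h_c·A = 8.78976 × 7.67333 × 1.508 = 101.71 kN.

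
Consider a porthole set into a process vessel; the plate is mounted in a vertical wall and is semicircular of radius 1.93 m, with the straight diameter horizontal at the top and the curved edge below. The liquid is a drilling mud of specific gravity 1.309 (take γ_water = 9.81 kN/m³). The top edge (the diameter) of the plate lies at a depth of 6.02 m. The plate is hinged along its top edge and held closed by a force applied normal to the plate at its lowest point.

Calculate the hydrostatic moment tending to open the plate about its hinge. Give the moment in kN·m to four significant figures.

γ = 1.309 × 9.81 = 12.84129 kN/m³.
The centroid of a semicircle lies 4r/(3π) = 0.819117 m from the diameter, here below the top edge, so the centroid depth is h_c = 6.02 + 0.819117 = 6.83912 m.
A = πr²/2 = π × 1.93²/2 = 5.85106 m².
Resultant F = γ·h_c·A = 12.84129 × 6.83912 × 5.85106 = 513.858 kN.
I_c = (π/8 − 8/(9π))·r⁴ = 0.109757 × 1.93⁴ = 1.52287 m⁴.
Centre of pressure: y_p = y_c + I_c/(y_c·A) = 6.83912 + 1.52287/(6.83912 × 5.85106) = 6.83912 + 0.0380564 = 6.87718 m along the plane.
The resultant acts 0.819117 + 0.0380564 = 0.857173 m (along the plate) below the hinge at the top edge, so the moment about the hinge is M = F × 0.857173 = 513.858 × 0.857173 = 440.465 kN·m.

M ≈ 440.5 kN·m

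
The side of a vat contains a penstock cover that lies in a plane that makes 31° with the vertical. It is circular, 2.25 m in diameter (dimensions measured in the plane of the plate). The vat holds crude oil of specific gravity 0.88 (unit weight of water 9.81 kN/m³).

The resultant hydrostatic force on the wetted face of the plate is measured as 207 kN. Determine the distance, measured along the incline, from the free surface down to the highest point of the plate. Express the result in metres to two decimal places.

y_top ≈ 5.91 m

γ = 0.88 × 9.81 = 8.6328 kN/m³.
A = π(1.125)² = 3.97608 m².
From F = γ·h_c·A, the centroid depth is h_c = 207/(8.6328 × 3.97608) = 6.03064 m.
The plate makes 31° with the vertical, i.e. θ = 90° − 31° = 59° to the horizontal. Measuring y along the incline from the free-surface line, vertical depth h = y·sinθ with sinθ = 0.857167.
Along the incline, y_c = h_c/sinθ = 6.03064/0.857167 = 7.03555 m.
The centroid is at the centre, 1.125 m below the top of the plate, so the highest point sits at y_top = 7.03555 − 1.125 = 5.91055 m along the incline.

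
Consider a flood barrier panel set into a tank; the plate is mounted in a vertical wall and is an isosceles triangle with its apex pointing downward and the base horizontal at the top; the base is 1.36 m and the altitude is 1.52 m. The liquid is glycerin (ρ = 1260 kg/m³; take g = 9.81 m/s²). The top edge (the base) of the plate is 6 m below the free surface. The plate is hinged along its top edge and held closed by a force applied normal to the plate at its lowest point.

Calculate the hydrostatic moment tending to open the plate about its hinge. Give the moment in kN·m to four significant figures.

M ≈ 43.76 kN·m

γ = ρg = 1260 × 9.81 / 1000 = 12.3606 kN/m³.
With the apex down, the centroid sits h/3 = 1.52/3 = 0.506667 m below the base (the top edge), so the centroid depth is h_c = 6 + 0.506667 = 6.50667 m.
A = ½ × 1.36 × 1.52 = 1.0336 m².
Resultant F = γ·h_c·A = 12.3606 × 6.50667 × 1.0336 = 83.1287 kN.
I_c = b·h³/36 = 1.36 × 1.52³/36 = 0.132668 m⁴.
Centre of pressure: y_p = y_c + I_c/(y_c·A) = 6.50667 + 0.132668/(6.50667 × 1.0336) = 6.50667 + 0.0197267 = 6.5264 m along the plane.
The resultant acts 0.506667 + 0.0197267 = 0.526394 m (along the plate) below the hinge at the top edge, so the moment about the hinge is M = F × 0.526394 = 83.1287 × 0.526394 = 43.7584 kN·m.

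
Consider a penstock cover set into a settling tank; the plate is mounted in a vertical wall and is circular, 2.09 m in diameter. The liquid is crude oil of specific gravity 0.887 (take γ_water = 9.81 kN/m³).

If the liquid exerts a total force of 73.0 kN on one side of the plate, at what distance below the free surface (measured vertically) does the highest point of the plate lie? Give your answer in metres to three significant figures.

d_top ≈ 1.40 m

γ = 0.887 × 9.81 = 8.70147 kN/m³.
A = π(1.045)² = 3.4307 m².
From F = γ·h_c·A, the centroid depth is h_c = 73.0/(8.70147 × 3.4307) = 2.44539 m.
The centroid is at the centre, 1.045 m below the top of the plate, so the highest point sits at h_top = 2.44539 − 1.045 = 1.40039 m below the surface.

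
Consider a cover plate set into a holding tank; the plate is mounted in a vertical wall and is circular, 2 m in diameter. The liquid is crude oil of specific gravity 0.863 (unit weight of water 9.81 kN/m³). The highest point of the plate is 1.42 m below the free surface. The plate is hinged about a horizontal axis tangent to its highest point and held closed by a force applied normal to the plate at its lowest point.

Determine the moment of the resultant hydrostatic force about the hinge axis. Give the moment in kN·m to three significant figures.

M ≈ 71.0 kN·m

γ = 0.863 × 9.81 = 8.46603 kN/m³.
The centroid is at the centre, 1 m below the top of the plate, so the centroid depth is h_c = 1.42 + 1 = 2.42 m.
A = π(1)² = 3.14159 m².
Resultant F = γ·h_c·A = 8.46603 × 2.42 × 3.14159 = 64.3642 kN.
I_c = πr⁴/4 = π × 1⁴/4 = 0.785398 m⁴.
Centre of pressure: y_p = y_c + I_c/(y_c·A) = 2.42 + 0.785398/(2.42 × 3.14159) = 2.42 + 0.103306 = 2.52331 m along the plane.
The resultant acts 1 + 0.103306 = 1.10331 m (along the plate) below the hinge at the top edge, so the moment about the hinge is M = F × 1.10331 = 64.3642 × 1.10331 = 71.0137 kN·m.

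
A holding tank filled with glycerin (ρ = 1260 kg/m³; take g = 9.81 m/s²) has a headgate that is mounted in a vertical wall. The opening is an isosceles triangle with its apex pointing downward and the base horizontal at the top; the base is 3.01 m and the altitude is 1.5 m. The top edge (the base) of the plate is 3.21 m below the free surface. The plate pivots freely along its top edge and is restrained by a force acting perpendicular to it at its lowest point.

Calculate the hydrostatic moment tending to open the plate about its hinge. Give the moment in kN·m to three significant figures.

γ = ρg = 1260 × 9.81 / 1000 = 12.3606 kN/m³.
With the apex down, the centroid sits h/3 = 1.5/3 = 0.5 m below the base (the top edge), so the centroid depth is h_c = 3.21 + 0.5 = 3.71 m.
A = ½ × 3.01 × 1.5 = 2.2575 m².
Resultant F = γ·h_c·A = 12.3606 × 3.71 × 2.2575 = 103.524 kN.
I_c = b·h³/36 = 3.01 × 1.5³/36 = 0.282187 m⁴.
Centre of pressure: y_p = y_c + I_c/(y_c·A) = 3.71 + 0.282187/(3.71 × 2.2575) = 3.71 + 0.0336927 = 3.74369 m along the plane.
The resultant acts 0.5 + 0.0336927 = 0.533693 m (along the plate) below the hinge at the top edge, so the moment about the hinge is M = F × 0.533693 = 103.524 × 0.533693 = 55.25 kN·m.

M ≈ 55.3 kN·m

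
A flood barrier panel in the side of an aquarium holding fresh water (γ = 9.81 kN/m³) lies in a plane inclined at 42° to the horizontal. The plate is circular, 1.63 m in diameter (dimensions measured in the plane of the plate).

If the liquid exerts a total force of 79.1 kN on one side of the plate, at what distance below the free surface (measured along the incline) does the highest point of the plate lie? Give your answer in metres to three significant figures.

γ = 9.81 kN/m³.
A = π(0.815)² = 2.08672 m².
From F = γ·h_c·A, the centroid depth is h_c = 79.1/(9.81 × 2.08672) = 3.86405 m.
Let θ = 42° be the plate's angle to the horizontal; measure y along the incline from where the plane meets the free surface. Vertical depth h = y·sinθ with sinθ = 0.669131.
Along the incline, y_c = h_c/sinθ = 3.86405/0.669131 = 5.77473 m.
The centroid is at the centre, 0.815 m below the top of the plate, so the highest point sits at y_top = 5.77473 − 0.815 = 4.95973 m along the incline.

y_top ≈ 4.96 m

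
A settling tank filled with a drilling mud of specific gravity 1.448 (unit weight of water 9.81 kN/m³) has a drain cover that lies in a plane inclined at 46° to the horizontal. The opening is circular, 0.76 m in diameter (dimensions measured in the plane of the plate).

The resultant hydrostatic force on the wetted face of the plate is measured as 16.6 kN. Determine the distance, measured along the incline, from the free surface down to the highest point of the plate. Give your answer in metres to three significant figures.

γ = 1.448 × 9.81 = 14.20488 kN/m³.
A = π(0.38)² = 0.453646 m².
From F = γ·h_c·A, the centroid depth is h_c = 16.6/(14.20488 × 0.453646) = 2.57604 m.
Let θ = 46° be the plate's angle to the horizontal; measure y along the incline from where the plane meets the free surface. Vertical depth h = y·sinθ with sinθ = 0.719340.
Along the incline, y_c = h_c/sinθ = 2.57604/0.719340 = 3.58112 m.
The centroid is at the centre, 0.38 m below the top of the plate, so the highest point sits at y_top = 3.58112 − 0.38 = 3.20112 m along the incline.

y_top ≈ 3.20 m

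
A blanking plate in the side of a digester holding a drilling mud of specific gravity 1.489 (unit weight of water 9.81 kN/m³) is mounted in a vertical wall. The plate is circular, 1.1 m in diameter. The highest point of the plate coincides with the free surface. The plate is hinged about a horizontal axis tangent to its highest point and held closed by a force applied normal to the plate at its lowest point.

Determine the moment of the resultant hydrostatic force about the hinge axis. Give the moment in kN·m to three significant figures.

M ≈ 5.25 kN·m

γ = 1.489 × 9.81 = 14.60709 kN/m³.
The centroid is at the centre, 0.55 m below the top of the plate, so the centroid depth is h_c = 0.55 m.
A = π(0.55)² = 0.950332 m².
Resultant F = γ·h_c·A = 14.60709 × 0.55 × 0.950332 = 7.63487 kN.
I_c = πr⁴/4 = π × 0.55⁴/4 = 0.0718688 m⁴.
Centre of pressure: y_p = y_c + I_c/(y_c·A) = 0.55 + 0.0718688/(0.55 × 0.950332) = 0.55 + 0.1375 = 0.6875 m along the plane.
The resultant acts 0.55 + 0.1375 = 0.6875 m (along the plate) below the hinge at the top edge, so the moment about the hinge is M = F × 0.6875 = 7.63487 × 0.6875 = 5.24897 kN·m.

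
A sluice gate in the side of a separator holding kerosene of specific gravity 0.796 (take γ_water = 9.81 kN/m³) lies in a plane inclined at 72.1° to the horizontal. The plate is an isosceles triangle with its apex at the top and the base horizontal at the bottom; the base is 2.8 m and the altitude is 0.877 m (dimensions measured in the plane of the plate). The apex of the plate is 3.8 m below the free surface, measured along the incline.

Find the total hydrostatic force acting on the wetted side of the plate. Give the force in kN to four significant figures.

F ≈ 40.00 kN

γ = 0.796 × 9.81 = 7.80876 kN/m³.
Let θ = 72.1° be the plate's angle to the horizontal; measure y along the incline from where the plane meets the free surface. Vertical depth h = y·sinθ with sinθ = 0.951594.
With the apex up, the centroid sits 2h/3 = 2 × 0.877/3 = 0.584667 m below the apex, so y_c = 3.8 + 0.584667 = 4.38467 m and h_c = 4.38467 × 0.951594 = 4.17243 m.
A = ½ × 2.8 × 0.877 = 1.2278 m².
Resultant F = γ·h_c·A = 7.80876 × 4.17243 × 1.2278 = 40.0036 kN.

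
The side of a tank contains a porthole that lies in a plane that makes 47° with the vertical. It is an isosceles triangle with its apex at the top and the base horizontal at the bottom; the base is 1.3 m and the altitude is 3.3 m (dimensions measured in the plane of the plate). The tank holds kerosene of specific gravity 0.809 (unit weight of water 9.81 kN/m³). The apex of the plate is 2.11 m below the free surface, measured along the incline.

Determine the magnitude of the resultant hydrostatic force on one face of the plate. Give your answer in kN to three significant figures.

F ≈ 50.0 kN

γ = 0.809 × 9.81 = 7.93629 kN/m³.
The plate makes 47° with the vertical, i.e. θ = 90° − 47° = 43° to the horizontal. Measuring y along the incline from the free-surface line, vertical depth h = y·sinθ with sinθ = 0.681998.
With the apex up, the centroid sits 2h/3 = 2 × 3.3/3 = 2.2 m below the apex, so y_c = 2.11 + 2.2 = 4.31 m and h_c = 4.31 × 0.681998 = 2.93941 m.
A = ½ × 1.3 × 3.3 = 2.145 m².
Resultant F = γ·h_c·A = 7.93629 × 2.93941 × 2.145 = 50.0386 kN.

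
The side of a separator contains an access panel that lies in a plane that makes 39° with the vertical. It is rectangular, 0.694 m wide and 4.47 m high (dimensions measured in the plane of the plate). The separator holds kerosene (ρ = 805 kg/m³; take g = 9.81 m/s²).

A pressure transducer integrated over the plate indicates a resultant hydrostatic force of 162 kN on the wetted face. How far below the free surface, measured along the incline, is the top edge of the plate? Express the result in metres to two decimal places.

y_top ≈ 6.27 m

γ = ρg = 805 × 9.81 / 1000 = 7.89705 kN/m³.
A = 0.694 × 4.47 = 3.10218 m².
From F = γ·h_c·A, the centroid depth is h_c = 162/(7.89705 × 3.10218) = 6.61277 m.
The plate makes 39° with the vertical, i.e. θ = 90° − 39° = 51° to the horizontal. Measuring y along the incline from the free-surface line, vertical depth h = y·sinθ with sinθ = 0.777146.
Along the incline, y_c = h_c/sinθ = 6.61277/0.777146 = 8.50904 m.
The centroid lies 4.47/2 = 2.235 m below the top edge, so the top edge sits at y_top = 8.50904 − 2.235 = 6.27404 m along the incline.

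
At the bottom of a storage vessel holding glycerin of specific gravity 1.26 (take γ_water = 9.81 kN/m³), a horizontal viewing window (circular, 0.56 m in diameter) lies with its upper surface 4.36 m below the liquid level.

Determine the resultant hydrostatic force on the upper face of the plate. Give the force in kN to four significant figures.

F ≈ 13.27 kN

γ = 1.26 × 9.81 = 12.3606 kN/m³.
The plate is horizontal, so pressure is uniform at p = γ·h = 12.3606 × 4.36 = 53.8922 kN/m².
A = π(0.28)² = 0.246301 m².
F = p·A = 53.8922 × 0.246301 = 13.2737 kN.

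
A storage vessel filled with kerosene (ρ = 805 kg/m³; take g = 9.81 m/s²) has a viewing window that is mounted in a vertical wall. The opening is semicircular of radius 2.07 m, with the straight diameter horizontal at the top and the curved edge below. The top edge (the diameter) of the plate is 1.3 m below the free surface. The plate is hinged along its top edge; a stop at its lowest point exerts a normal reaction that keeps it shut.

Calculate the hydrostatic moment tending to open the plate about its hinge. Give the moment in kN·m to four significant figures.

γ = ρg = 805 × 9.81 / 1000 = 7.89705 kN/m³.
The centroid of a semicircle lies 4r/(3π) = 0.878535 m from the diameter, here below the top edge, so the centroid depth is h_c = 1.3 + 0.878535 = 2.17854 m.
A = πr²/2 = π × 2.07²/2 = 6.73071 m².
Resultant F = γ·h_c·A = 7.89705 × 2.17854 × 6.73071 = 115.795 kN.
I_c = (π/8 − 8/(9π))·r⁴ = 0.109757 × 2.07⁴ = 2.01518 m⁴.
Centre of pressure: y_p = y_c + I_c/(y_c·A) = 2.17854 + 2.01518/(2.17854 × 6.73071) = 2.17854 + 0.137432 = 2.31597 m along the plane.
The resultant acts 0.878535 + 0.137432 = 1.01597 m (along the plate) below the hinge at the top edge, so the moment about the hinge is M = F × 1.01597 = 115.795 × 1.01597 = 117.644 kN·m.

M ≈ 117.6 kN·m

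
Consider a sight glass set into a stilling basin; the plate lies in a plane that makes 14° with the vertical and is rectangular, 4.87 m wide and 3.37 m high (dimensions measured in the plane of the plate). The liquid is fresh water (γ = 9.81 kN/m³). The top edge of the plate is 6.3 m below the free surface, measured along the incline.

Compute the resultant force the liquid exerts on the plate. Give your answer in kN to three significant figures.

γ = 9.81 kN/m³.
The plate makes 14° with the vertical, i.e. θ = 90° − 14° = 76° to the horizontal. Measuring y along the incline from the free-surface line, vertical depth h = y·sinθ with sinθ = 0.970296.
The centroid lies 3.37/2 = 1.685 m below the top edge, so y_c = 6.3 + 1.685 = 7.985 m and h_c = 7.985 × 0.970296 = 7.74781 m.
A = 4.87 × 3.37 = 16.4119 m².
Resultant F = γ·h_c·A = 9.81 × 7.74781 × 16.4119 = 1247.4 kN.

F ≈ 1250 kN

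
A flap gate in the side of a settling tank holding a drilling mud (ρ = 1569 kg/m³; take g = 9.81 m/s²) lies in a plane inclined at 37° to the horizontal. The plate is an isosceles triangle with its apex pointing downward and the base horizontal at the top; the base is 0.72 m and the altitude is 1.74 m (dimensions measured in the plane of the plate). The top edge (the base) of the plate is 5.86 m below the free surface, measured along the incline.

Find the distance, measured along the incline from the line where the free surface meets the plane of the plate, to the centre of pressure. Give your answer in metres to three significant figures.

y_p = 6.47 m

γ = ρg = 1569 × 9.81 / 1000 = 15.39189 kN/m³.
Let θ = 37° be the plate's angle to the horizontal; measure y along the incline from where the plane meets the free surface. Vertical depth h = y·sinθ with sinθ = 0.601815.
With the apex down, the centroid sits h/3 = 1.74/3 = 0.58 m below the base (the top edge), so y_c = 5.86 + 0.58 = 6.44 m and h_c = 6.44 × 0.601815 = 3.87569 m.
A = ½ × 0.72 × 1.74 = 0.6264 m².
Resultant F = γ·h_c·A = 15.39189 × 3.87569 × 0.6264 = 37.3674 kN.
I_c = b·h³/36 = 0.72 × 1.74³/36 = 0.10536 m⁴.
Centre of pressure: y_p = y_c + I_c/(y_c·A) = 6.44 + 0.10536/(6.44 × 0.6264) = 6.44 + 0.0261179 = 6.46612 m along the plane.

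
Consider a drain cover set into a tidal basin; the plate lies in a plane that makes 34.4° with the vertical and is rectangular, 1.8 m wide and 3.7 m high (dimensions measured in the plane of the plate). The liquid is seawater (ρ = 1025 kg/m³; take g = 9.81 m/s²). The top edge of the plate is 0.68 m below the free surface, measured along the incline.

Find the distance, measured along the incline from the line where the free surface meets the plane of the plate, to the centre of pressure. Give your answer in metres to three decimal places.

γ = ρg = 1025 × 9.81 / 1000 = 10.05525 kN/m³.
The plate makes 34.4° with the vertical, i.e. θ = 90° − 34.4° = 55.6° to the horizontal. Measuring y along the incline from the free-surface line, vertical depth h = y·sinθ with sinθ = 0.825113.
The centroid lies 3.7/2 = 1.85 m below the top edge, so y_c = 0.68 + 1.85 = 2.53 m and h_c = 2.53 × 0.825113 = 2.08754 m.
A = 1.8 × 3.7 = 6.66 m².
Resultant F = γ·h_c·A = 10.05525 × 2.08754 × 6.66 = 139.798 kN.
I_c = b·h³/12 = 1.8 × 3.7³/12 = 7.59795 m⁴.
Centre of pressure: y_p = y_c + I_c/(y_c·A) = 2.53 + 7.59795/(2.53 × 6.66) = 2.53 + 0.450922 = 2.98092 m along the plane.

y_p = 2.981 m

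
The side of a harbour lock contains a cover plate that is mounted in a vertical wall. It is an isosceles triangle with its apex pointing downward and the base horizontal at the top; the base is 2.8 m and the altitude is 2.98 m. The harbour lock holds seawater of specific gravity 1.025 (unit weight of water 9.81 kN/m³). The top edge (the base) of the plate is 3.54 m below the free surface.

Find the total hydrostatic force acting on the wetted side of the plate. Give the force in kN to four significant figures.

F ≈ 190.2 kN

γ = 1.025 × 9.81 = 10.05525 kN/m³.
With the apex down, the centroid sits h/3 = 2.98/3 = 0.993333 m below the base (the top edge), so the centroid depth is h_c = 3.54 + 0.993333 = 4.53333 m.
A = ½ × 2.8 × 2.98 = 4.172 m².
Resultant F = γ·h_c·A = 10.05525 × 4.53333 × 4.172 = 190.175 kN.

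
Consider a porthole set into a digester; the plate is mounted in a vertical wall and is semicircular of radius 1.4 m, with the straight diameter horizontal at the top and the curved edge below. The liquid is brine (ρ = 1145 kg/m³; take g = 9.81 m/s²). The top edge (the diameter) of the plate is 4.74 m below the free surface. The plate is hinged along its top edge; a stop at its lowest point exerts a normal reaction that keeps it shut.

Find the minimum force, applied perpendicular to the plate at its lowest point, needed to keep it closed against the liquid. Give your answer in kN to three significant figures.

γ = ρg = 1145 × 9.81 / 1000 = 11.23245 kN/m³.
The centroid of a semicircle lies 4r/(3π) = 0.594178 m from the diameter, here below the top edge, so the centroid depth is h_c = 4.74 + 0.594178 = 5.33418 m.
A = πr²/2 = π × 1.4²/2 = 3.07876 m².
Resultant F = γ·h_c·A = 11.23245 × 5.33418 × 3.07876 = 184.467 kN.
I_c = (π/8 − 8/(9π))·r⁴ = 0.109757 × 1.4⁴ = 0.421642 m⁴.
Centre of pressure: y_p = y_c + I_c/(y_c·A) = 5.33418 + 0.421642/(5.33418 × 3.07876) = 5.33418 + 0.0256744 = 5.35985 m along the plane.
The resultant acts 0.594178 + 0.0256744 = 0.619852 m (along the plate) below the hinge at the top edge, so the moment about the hinge is M = F × 0.619852 = 184.467 × 0.619852 = 114.342 kN·m.
A normal force at the bottom, 1.4 m from the hinge, must supply this moment: P = 114.342/1.4 = 81.6729 kN.

P ≈ 81.7 kN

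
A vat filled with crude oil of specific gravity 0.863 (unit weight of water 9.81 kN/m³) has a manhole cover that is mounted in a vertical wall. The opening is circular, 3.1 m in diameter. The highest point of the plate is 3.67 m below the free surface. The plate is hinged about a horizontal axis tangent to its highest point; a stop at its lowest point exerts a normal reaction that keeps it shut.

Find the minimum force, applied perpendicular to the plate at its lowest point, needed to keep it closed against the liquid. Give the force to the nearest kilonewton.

γ = 0.863 × 9.81 = 8.46603 kN/m³.
The centroid is at the centre, 1.55 m below the top of the plate, so the centroid depth is h_c = 3.67 + 1.55 = 5.22 m.
A = π(1.55)² = 7.54768 m².
Resultant F = γ·h_c·A = 8.46603 × 5.22 × 7.54768 = 333.552 kN.
I_c = πr⁴/4 = π × 1.55⁴/4 = 4.53332 m⁴.
Centre of pressure: y_p = y_c + I_c/(y_c·A) = 5.22 + 4.53332/(5.22 × 7.54768) = 5.22 + 0.115062 = 5.33506 m along the plane.
The resultant acts 1.55 + 0.115062 = 1.66506 m (along the plate) below the hinge at the top edge, so the moment about the hinge is M = F × 1.66506 = 333.552 × 1.66506 = 555.384 kN·m.
A normal force at the bottom, 3.1 m from the hinge, must supply this moment: P = 555.384/3.1 = 179.156 kN.

P ≈ 179 kN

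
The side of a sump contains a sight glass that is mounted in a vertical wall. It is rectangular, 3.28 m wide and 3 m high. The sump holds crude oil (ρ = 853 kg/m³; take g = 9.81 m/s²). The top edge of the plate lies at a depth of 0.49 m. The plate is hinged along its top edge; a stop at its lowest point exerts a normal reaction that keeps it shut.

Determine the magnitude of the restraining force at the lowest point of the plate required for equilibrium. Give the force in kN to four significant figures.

P ≈ 102.5 kN

γ = ρg = 853 × 9.81 / 1000 = 8.36793 kN/m³.
The centroid lies 3/2 = 1.5 m below the top edge, so the centroid depth is h_c = 0.49 + 1.5 = 1.99 m.
A = 3.28 × 3 = 9.84 m².
Resultant F = γ·h_c·A = 8.36793 × 1.99 × 9.84 = 163.857 kN.
I_c = b·h³/12 = 3.28 × 3³/12 = 7.38 m⁴.
Centre of pressure: y_p = y_c + I_c/(y_c·A) = 1.99 + 7.38/(1.99 × 9.84) = 1.99 + 0.376884 = 2.36688 m along the plane.
The resultant acts 1.5 + 0.376884 = 1.87688 m (along the plate) below the hinge at the top edge, so the moment about the hinge is M = F × 1.87688 = 163.857 × 1.87688 = 307.54 kN·m.
A normal force at the bottom, 3 m from the hinge, must supply this moment: P = 307.54/3 = 102.513 kN.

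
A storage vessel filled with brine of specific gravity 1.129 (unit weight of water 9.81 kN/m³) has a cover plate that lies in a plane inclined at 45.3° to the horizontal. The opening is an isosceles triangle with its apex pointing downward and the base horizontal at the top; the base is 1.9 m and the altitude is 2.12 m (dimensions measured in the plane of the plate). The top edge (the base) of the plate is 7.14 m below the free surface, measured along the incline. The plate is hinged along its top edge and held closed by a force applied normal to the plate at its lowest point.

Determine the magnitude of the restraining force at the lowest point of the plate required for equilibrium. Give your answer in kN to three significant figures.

γ = 1.129 × 9.81 = 11.07549 kN/m³.
Let θ = 45.3° be the plate's angle to the horizontal; measure y along the incline from where the plane meets the free surface. Vertical depth h = y·sinθ with sinθ = 0.710799.
With the apex down, the centroid sits h/3 = 2.12/3 = 0.706667 m below the base (the top edge), so y_c = 7.14 + 0.706667 = 7.84667 m and h_c = 7.84667 × 0.710799 = 5.57741 m.
A = ½ × 1.9 × 2.12 = 2.014 m².
Resultant F = γ·h_c·A = 11.07549 × 5.57741 × 2.014 = 124.41 kN.
I_c = b·h³/36 = 1.9 × 2.12³/36 = 0.502873 m⁴.
Centre of pressure: y_p = y_c + I_c/(y_c·A) = 7.84667 + 0.502873/(7.84667 × 2.014) = 7.84667 + 0.031821 = 7.87849 m along the plane.
The resultant acts 0.706667 + 0.031821 = 0.738488 m (along the plate) below the hinge at the top edge, so the moment about the hinge is M = F × 0.738488 = 124.41 × 0.738488 = 91.8753 kN·m.
A normal force at the bottom, 2.12 m from the hinge, must supply this moment: P = 91.8753/2.12 = 43.3374 kN.

P ≈ 43.3 kN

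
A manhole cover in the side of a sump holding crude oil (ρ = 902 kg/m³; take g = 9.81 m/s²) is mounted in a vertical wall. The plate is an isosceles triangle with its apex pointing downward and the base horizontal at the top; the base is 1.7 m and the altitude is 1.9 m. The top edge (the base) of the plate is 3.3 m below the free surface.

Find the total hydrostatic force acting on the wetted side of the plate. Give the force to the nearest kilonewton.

γ = ρg = 902 × 9.81 / 1000 = 8.84862 kN/m³.
With the apex down, the centroid sits h/3 = 1.9/3 = 0.633333 m below the base (the top edge), so the centroid depth is h_c = 3.3 + 0.633333 = 3.93333 m.
A = ½ × 1.7 × 1.9 = 1.615 m².
Resultant F = γ·h_c·A = 8.84862 × 3.93333 × 1.615 = 56.2093 kN.

F ≈ 56 kN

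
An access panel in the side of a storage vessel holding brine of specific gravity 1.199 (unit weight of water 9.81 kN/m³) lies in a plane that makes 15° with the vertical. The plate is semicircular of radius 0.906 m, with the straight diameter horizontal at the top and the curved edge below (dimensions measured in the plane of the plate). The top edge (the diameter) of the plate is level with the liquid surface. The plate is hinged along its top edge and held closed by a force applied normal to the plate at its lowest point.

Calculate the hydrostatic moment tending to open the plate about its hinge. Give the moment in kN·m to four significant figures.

γ = 1.199 × 9.81 = 11.76219 kN/m³.
The plate makes 15° with the vertical, i.e. θ = 90° − 15° = 75° to the horizontal. Measuring y along the incline from the free-surface line, vertical depth h = y·sinθ with sinθ = 0.965926.
The centroid of a semicircle lies 4r/(3π) = 0.384518 m from the diameter, here below the top edge, so y_c = 0.384518 m and h_c = 0.384518 × 0.965926 = 0.371416 m.
A = πr²/2 = π × 0.906²/2 = 1.28937 m².
Resultant F = γ·h_c·A = 11.76219 × 0.371416 × 1.28937 = 5.63283 kN.
I_c = (π/8 − 8/(9π))·r⁴ = 0.109757 × 0.906⁴ = 0.0739512 m⁴.
Centre of pressure: y_p = y_c + I_c/(y_c·A) = 0.384518 + 0.0739512/(0.384518 × 1.28937) = 0.384518 + 0.14916 = 0.533678 m along the plane.
The resultant acts 0.384518 + 0.14916 = 0.533678 m (along the plate) below the hinge at the top edge, so the moment about the hinge is M = F × 0.533678 = 5.63283 × 0.533678 = 3.00612 kN·m.

M ≈ 3.006 kN·m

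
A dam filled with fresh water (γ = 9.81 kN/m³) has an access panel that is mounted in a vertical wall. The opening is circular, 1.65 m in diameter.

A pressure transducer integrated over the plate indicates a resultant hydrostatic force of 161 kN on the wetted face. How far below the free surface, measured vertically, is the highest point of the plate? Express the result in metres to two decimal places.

γ = 9.81 kN/m³.
A = π(0.825)² = 2.13825 m².
From F = γ·h_c·A, the centroid depth is h_c = 161/(9.81 × 2.13825) = 7.67535 m.
The centroid is at the centre, 0.825 m below the top of the plate, so the highest point sits at h_top = 7.67535 − 0.825 = 6.85035 m below the surface.

d_top ≈ 6.85 m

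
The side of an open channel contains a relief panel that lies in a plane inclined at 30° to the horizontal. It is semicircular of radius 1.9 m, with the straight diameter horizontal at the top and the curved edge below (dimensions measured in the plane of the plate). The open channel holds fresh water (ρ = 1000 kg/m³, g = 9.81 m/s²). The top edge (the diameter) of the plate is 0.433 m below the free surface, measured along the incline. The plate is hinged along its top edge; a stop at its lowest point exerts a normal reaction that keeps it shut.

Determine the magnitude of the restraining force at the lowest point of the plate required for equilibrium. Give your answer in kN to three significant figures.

P ≈ 18.3 kN

γ = ρg = 1000 × 9.81 = 9810 N/m³ = 9.81 kN/m³.
Let θ = 30° be the plate's angle to the horizontal; measure y along the incline from where the plane meets the free surface. Vertical depth h = y·sinθ with sinθ = 0.500000.
The centroid of a semicircle lies 4r/(3π) = 0.806385 m from the diameter, here below the top edge, so y_c = 0.433 + 0.806385 = 1.23938 m and h_c = 1.23938 × 0.500000 = 0.61969 m.
A = πr²/2 = π × 1.9²/2 = 5.67057 m².
Resultant F = γ·h_c·A = 9.81 × 0.61969 × 5.67057 = 34.4723 kN.
I_c = (π/8 − 8/(9π))·r⁴ = 0.109757 × 1.9⁴ = 1.43036 m⁴.
Centre of pressure: y_p = y_c + I_c/(y_c·A) = 1.23938 + 1.43036/(1.23938 × 5.67057) = 1.23938 + 0.203523 = 1.4429 m along the plane.
The resultant acts 0.806385 + 0.203523 = 1.00991 m (along the plate) below the hinge at the top edge, so the moment about the hinge is M = F × 1.00991 = 34.4723 × 1.00991 = 34.8139 kN·m.
A normal force at the bottom, 1.9 m from the hinge, must supply this moment: P = 34.8139/1.9 = 18.3231 kN.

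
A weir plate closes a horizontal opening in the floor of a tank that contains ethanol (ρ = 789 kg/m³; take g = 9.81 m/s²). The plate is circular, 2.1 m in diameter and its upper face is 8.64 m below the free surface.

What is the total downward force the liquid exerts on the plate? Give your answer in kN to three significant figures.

F ≈ 232 kN

γ = ρg = 789 × 9.81 / 1000 = 7.74009 kN/m³.
The plate is horizontal, so pressure is uniform at p = γ·h = 7.74009 × 8.64 = 66.8744 kN/m².
A = π(1.05)² = 3.46361 m².
F = p·A = 66.8744 × 3.46361 = 231.627 kN.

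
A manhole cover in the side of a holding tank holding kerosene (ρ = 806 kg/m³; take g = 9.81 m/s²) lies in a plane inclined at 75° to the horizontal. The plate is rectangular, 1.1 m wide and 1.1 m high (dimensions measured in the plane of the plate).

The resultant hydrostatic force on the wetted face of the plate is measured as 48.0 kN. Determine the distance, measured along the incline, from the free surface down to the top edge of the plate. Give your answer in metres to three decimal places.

γ = ρg = 806 × 9.81 / 1000 = 7.90686 kN/m³.
A = 1.1 × 1.1 = 1.21 m².
From F = γ·h_c·A, the centroid depth is h_c = 48.0/(7.90686 × 1.21) = 5.01709 m.
Let θ = 75° be the plate's angle to the horizontal; measure y along the incline from where the plane meets the free surface. Vertical depth h = y·sinθ with sinθ = 0.965926.
Along the incline, y_c = h_c/sinθ = 5.01709/0.965926 = 5.19407 m.
The centroid lies 1.1/2 = 0.55 m below the top edge, so the top edge sits at y_top = 5.19407 − 0.55 = 4.64407 m along the incline.

y_top ≈ 4.644 m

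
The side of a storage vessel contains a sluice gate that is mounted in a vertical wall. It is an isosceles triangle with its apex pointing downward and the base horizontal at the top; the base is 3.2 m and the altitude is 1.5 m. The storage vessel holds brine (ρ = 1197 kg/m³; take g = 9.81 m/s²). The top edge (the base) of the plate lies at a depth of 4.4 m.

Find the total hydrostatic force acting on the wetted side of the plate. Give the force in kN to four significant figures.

γ = ρg = 1197 × 9.81 / 1000 = 11.74257 kN/m³.
With the apex down, the centroid sits h/3 = 1.5/3 = 0.5 m below the base (the top edge), so the centroid depth is h_c = 4.4 + 0.5 = 4.9 m.
A = ½ × 3.2 × 1.5 = 2.4 m².
Resultant F = γ·h_c·A = 11.74257 × 4.9 × 2.4 = 138.093 kN.

F ≈ 138.1 kN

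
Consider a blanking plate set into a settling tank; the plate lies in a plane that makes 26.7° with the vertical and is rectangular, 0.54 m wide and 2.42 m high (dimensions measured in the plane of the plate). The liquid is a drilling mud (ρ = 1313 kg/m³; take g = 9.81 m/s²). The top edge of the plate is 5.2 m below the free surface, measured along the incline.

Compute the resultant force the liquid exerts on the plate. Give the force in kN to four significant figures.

γ = ρg = 1313 × 9.81 / 1000 = 12.88053 kN/m³.
The plate makes 26.7° with the vertical, i.e. θ = 90° − 26.7° = 63.3° to the horizontal. Measuring y along the incline from the free-surface line, vertical depth h = y·sinθ with sinθ = 0.893371.
The centroid lies 2.42/2 = 1.21 m below the top edge, so y_c = 5.2 + 1.21 = 6.41 m and h_c = 6.41 × 0.893371 = 5.72651 m.
A = 0.54 × 2.42 = 1.3068 m².
Resultant F = γ·h_c·A = 12.88053 × 5.72651 × 1.3068 = 96.3902 kN.

F ≈ 96.39 kN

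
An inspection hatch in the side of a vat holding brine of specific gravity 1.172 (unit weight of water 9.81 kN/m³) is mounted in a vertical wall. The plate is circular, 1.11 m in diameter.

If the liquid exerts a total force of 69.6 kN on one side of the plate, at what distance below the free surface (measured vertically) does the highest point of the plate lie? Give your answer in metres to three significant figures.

γ = 1.172 × 9.81 = 11.49732 kN/m³.
A = π(0.555)² = 0.967689 m².
From F = γ·h_c·A, the centroid depth is h_c = 69.6/(11.49732 × 0.967689) = 6.25571 m.
The centroid is at the centre, 0.555 m below the top of the plate, so the highest point sits at h_top = 6.25571 − 0.555 = 5.70071 m below the surface.

d_top ≈ 5.70 m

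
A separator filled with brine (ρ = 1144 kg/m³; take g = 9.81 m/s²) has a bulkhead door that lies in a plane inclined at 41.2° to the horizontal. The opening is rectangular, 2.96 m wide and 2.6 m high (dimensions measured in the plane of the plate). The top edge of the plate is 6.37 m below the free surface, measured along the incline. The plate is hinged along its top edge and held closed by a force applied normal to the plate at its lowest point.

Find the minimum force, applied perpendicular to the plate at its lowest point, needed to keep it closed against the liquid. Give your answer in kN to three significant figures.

γ = ρg = 1144 × 9.81 / 1000 = 11.22264 kN/m³.
Let θ = 41.2° be the plate's angle to the horizontal; measure y along the incline from where the plane meets the free surface. Vertical depth h = y·sinθ with sinθ = 0.658689.
The centroid lies 2.6/2 = 1.3 m below the top edge, so y_c = 6.37 + 1.3 = 7.67 m and h_c = 7.67 × 0.658689 = 5.05214 m.
A = 2.96 × 2.6 = 7.696 m².
Resultant F = γ·h_c·A = 11.22264 × 5.05214 × 7.696 = 436.35 kN.
I_c = b·h³/12 = 2.96 × 2.6³/12 = 4.33541 m⁴.
Centre of pressure: y_p = y_c + I_c/(y_c·A) = 7.67 + 4.33541/(7.67 × 7.696) = 7.67 + 0.0734463 = 7.74345 m along the plane.
The resultant acts 1.3 + 0.0734463 = 1.37345 m (along the plate) below the hinge at the top edge, so the moment about the hinge is M = F × 1.37345 = 436.35 × 1.37345 = 599.305 kN·m.
A normal force at the bottom, 2.6 m from the hinge, must supply this moment: P = 599.305/2.6 = 230.502 kN.

P ≈ 231 kN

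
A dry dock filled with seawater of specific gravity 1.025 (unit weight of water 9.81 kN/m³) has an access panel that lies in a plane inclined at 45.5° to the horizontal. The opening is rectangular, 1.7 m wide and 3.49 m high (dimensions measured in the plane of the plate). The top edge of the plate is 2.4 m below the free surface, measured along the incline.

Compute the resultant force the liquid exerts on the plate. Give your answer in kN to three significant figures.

F ≈ 176 kN

γ = 1.025 × 9.81 = 10.05525 kN/m³.
Let θ = 45.5° be the plate's angle to the horizontal; measure y along the incline from where the plane meets the free surface. Vertical depth h = y·sinθ with sinθ = 0.713250.
The centroid lies 3.49/2 = 1.745 m below the top edge, so y_c = 2.4 + 1.745 = 4.145 m and h_c = 4.145 × 0.713250 = 2.95642 m.
A = 1.7 × 3.49 = 5.933 m².
Resultant F = γ·h_c·A = 10.05525 × 2.95642 × 5.933 = 176.374 kN.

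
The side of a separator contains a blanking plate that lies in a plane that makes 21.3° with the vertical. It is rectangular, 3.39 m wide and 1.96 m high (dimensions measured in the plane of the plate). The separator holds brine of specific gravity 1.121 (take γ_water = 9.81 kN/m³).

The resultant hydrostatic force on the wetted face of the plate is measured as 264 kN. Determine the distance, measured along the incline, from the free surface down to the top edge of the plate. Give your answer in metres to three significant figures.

γ = 1.121 × 9.81 = 10.99701 kN/m³.
A = 3.39 × 1.96 = 6.6444 m².
From F = γ·h_c·A, the centroid depth is h_c = 264/(10.99701 × 6.6444) = 3.61305 m.
The plate makes 21.3° with the vertical, i.e. θ = 90° − 21.3° = 68.7° to the horizontal. Measuring y along the incline from the free-surface line, vertical depth h = y·sinθ with sinθ = 0.931691.
Along the incline, y_c = h_c/sinθ = 3.61305/0.931691 = 3.87795 m.
The centroid lies 1.96/2 = 0.98 m below the top edge, so the top edge sits at y_top = 3.87795 − 0.98 = 2.89795 m along the incline.

y_top ≈ 2.90 m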